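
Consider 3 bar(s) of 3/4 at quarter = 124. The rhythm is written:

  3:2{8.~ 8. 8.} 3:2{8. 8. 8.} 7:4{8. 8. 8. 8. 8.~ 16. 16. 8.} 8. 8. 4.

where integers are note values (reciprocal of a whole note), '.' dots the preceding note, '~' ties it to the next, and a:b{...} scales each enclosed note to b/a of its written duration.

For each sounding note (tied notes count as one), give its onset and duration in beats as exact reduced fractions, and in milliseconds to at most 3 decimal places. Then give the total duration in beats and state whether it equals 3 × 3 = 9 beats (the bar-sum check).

1) 0.0ms=0b +483.871ms=1b
2) 483.871ms=1b +241.935ms=1/2b
3) 725.806ms=3/2b +241.935ms=1/2b
4) 967.742ms=2b +241.935ms=1/2b
5) 1209.677ms=5/2b +241.935ms=1/2b
6) 1451.613ms=3b +207.373ms=3/7b
7) 1658.986ms=24/7b +207.373ms=3/7b
8) 1866.359ms=27/7b +207.373ms=3/7b
9) 2073.733ms=30/7b +207.373ms=3/7b
10) 2281.106ms=33/7b +311.06ms=9/14b
11) 2592.166ms=75/14b +103.687ms=3/14b
12) 2695.853ms=39/7b +207.373ms=3/7b
13) 2903.226ms=6b +362.903ms=3/4b
14) 3266.129ms=27/4b +362.903ms=3/4b
15) 3629.032ms=15/2b +725.806ms=3/2b
Σ=9b of 9 (124bpm 3/4) — PASS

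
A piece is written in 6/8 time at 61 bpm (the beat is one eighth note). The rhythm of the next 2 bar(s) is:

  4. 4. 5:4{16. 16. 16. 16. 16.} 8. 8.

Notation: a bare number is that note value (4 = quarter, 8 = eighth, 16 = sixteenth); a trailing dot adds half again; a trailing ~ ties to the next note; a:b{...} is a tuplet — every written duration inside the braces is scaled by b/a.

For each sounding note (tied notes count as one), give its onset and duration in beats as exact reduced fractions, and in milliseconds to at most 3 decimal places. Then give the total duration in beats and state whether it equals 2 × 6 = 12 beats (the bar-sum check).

1) 0.0ms=0b +2950.82ms=3b
2) 2950.82ms=3b +2950.82ms=3b
3) 5901.639ms=6b +590.164ms=3/5b
4) 6491.803ms=33/5b +590.164ms=3/5b
5) 7081.967ms=36/5b +590.164ms=3/5b
6) 7672.131ms=39/5b +590.164ms=3/5b
7) 8262.295ms=42/5b +590.164ms=3/5b
8) 8852.459ms=9b +1475.41ms=3/2b
9) 10327.869ms=21/2b +1475.41ms=3/2b
Σ=12b of 12 (61bpm 6/8) — PASS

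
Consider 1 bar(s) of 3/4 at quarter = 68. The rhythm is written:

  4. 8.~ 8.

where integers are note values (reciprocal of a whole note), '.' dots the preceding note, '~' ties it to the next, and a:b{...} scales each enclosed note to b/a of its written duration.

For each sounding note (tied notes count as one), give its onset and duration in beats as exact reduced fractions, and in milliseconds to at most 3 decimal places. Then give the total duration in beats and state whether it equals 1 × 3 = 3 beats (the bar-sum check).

1) 0.0ms=0b +1323.529ms=3/2b
2) 1323.529ms=3/2b +1323.529ms=3/2b
Σ=3b of 3 (68bpm 3/4) — PASS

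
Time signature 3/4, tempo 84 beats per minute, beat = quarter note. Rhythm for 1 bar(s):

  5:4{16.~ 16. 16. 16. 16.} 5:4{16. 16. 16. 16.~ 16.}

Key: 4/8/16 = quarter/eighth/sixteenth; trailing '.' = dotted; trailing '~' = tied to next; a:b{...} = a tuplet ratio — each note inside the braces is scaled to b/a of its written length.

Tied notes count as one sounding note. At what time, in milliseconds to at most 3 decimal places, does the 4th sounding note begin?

1. 0.0ms @ 0 + 428.571ms (3/5)
2. 428.571ms @ 3/5 + 214.286ms (3/10)
3. 642.857ms @ 9/10 + 214.286ms (3/10)
4. 857.143ms @ 6/5 + 214.286ms (3/10)
5. 1071.429ms @ 3/2 + 214.286ms (3/10)
6. 1285.714ms @ 9/5 + 214.286ms (3/10)
7. 1500.0ms @ 21/10 + 214.286ms (3/10)
8. 1714.286ms @ 12/5 + 428.571ms (3/5)

note 4 onset = 6/5b = 857.143ms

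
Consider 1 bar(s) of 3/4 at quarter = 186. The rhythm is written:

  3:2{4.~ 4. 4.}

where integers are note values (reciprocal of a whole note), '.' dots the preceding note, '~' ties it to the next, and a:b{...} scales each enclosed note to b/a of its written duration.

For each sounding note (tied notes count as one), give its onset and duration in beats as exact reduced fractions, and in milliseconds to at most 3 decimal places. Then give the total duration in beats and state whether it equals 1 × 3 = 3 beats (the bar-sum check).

1) 0.0ms=0b +645.161ms=2b
2) 645.161ms=2b +322.581ms=1b
Σ=3b of 3 (186bpm 3/4) — PASS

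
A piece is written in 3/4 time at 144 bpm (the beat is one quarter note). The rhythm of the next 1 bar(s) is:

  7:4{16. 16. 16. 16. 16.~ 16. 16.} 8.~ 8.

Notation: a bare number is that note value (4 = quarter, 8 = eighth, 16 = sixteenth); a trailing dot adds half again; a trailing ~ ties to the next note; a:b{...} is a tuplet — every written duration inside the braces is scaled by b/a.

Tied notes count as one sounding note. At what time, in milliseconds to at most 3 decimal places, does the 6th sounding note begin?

note 6 onset = 9/7b = 535.714ms

1. 0.0ms @ 0 + 89.286ms (3/14)
2. 89.286ms @ 3/14 + 89.286ms (3/14)
3. 178.571ms @ 3/7 + 89.286ms (3/14)
4. 267.857ms @ 9/14 + 89.286ms (3/14)
5. 357.143ms @ 6/7 + 178.571ms (3/7)
6. 535.714ms @ 9/7 + 89.286ms (3/14)
7. 625.0ms @ 3/2 + 625.0ms (3/2)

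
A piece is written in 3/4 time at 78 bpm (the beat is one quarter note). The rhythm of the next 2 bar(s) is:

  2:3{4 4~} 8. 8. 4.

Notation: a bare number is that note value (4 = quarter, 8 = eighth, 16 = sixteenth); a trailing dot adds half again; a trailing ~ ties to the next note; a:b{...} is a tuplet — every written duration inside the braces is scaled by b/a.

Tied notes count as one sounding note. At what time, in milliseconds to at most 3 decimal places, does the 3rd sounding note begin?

note 3 onset = 15/4b = 2884.615ms

1. 0.0ms @ 0 + 1153.846ms (3/2)
2. 1153.846ms @ 3/2 + 1730.769ms (9/4)
3. 2884.615ms @ 15/4 + 576.923ms (3/4)
4. 3461.538ms @ 9/2 + 1153.846ms (3/2)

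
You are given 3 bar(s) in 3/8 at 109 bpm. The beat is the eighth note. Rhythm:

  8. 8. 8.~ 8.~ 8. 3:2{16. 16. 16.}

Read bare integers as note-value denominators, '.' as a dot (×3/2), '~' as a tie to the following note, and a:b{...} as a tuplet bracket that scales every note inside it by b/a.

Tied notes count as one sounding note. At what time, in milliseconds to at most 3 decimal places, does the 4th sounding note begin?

1. 0.0ms @ 0 + 825.688ms (3/2)
2. 825.688ms @ 3/2 + 825.688ms (3/2)
3. 1651.376ms @ 3 + 2477.064ms (9/2)
4. 4128.44ms @ 15/2 + 275.229ms (1/2)
5. 4403.67ms @ 8 + 275.229ms (1/2)
6. 4678.899ms @ 17/2 + 275.229ms (1/2)

note 4 onset = 15/2b = 4128.44ms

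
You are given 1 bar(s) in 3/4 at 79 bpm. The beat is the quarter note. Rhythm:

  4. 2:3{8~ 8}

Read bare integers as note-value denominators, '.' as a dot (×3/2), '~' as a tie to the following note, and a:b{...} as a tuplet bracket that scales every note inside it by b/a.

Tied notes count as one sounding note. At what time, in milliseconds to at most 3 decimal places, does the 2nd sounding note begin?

1. 0.0ms @ 0 + 1139.241ms (3/2)
2. 1139.241ms @ 3/2 + 1139.241ms (3/2)

note 2 onset = 3/2b = 1139.241ms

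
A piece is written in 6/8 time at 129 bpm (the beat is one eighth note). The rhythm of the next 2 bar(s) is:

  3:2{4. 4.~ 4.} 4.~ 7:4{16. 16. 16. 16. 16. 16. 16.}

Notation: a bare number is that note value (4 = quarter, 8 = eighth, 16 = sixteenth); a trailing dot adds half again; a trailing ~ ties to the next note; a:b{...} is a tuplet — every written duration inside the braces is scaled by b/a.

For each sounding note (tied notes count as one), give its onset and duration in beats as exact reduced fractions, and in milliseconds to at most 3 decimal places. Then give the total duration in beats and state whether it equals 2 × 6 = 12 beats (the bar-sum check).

1) 0.0ms=0b +930.233ms=2b
2) 930.233ms=2b +1860.465ms=4b
3) 2790.698ms=6b +1594.684ms=24/7b
4) 4385.382ms=66/7b +199.336ms=3/7b
5) 4584.718ms=69/7b +199.336ms=3/7b
6) 4784.053ms=72/7b +199.336ms=3/7b
7) 4983.389ms=75/7b +199.336ms=3/7b
8) 5182.724ms=78/7b +199.336ms=3/7b
9) 5382.06ms=81/7b +199.336ms=3/7b
Σ=12b of 12 (129bpm 6/8) — PASS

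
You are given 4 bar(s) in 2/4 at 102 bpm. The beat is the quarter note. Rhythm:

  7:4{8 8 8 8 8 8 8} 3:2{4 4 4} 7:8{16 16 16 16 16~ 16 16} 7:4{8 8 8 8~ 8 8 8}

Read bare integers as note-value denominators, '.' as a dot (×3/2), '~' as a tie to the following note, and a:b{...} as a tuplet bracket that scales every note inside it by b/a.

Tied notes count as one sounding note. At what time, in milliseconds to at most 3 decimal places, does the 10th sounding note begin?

1. 0.0ms @ 0 + 168.067ms (2/7)
2. 168.067ms @ 2/7 + 168.067ms (2/7)
3. 336.134ms @ 4/7 + 168.067ms (2/7)
4. 504.202ms @ 6/7 + 168.067ms (2/7)
5. 672.269ms @ 8/7 + 168.067ms (2/7)
6. 840.336ms @ 10/7 + 168.067ms (2/7)
7. 1008.403ms @ 12/7 + 168.067ms (2/7)
8. 1176.471ms @ 2 + 392.157ms (2/3)
9. 1568.627ms @ 8/3 + 392.157ms (2/3)
10. 1960.784ms @ 10/3 + 392.157ms (2/3)
11. 2352.941ms @ 4 + 168.067ms (2/7)
12. 2521.008ms @ 30/7 + 168.067ms (2/7)
13. 2689.076ms @ 32/7 + 168.067ms (2/7)
14. 2857.143ms @ 34/7 + 168.067ms (2/7)
15. 3025.21ms @ 36/7 + 336.134ms (4/7)
16. 3361.345ms @ 40/7 + 168.067ms (2/7)
17. 3529.412ms @ 6 + 168.067ms (2/7)
18. 3697.479ms @ 44/7 + 168.067ms (2/7)
19. 3865.546ms @ 46/7 + 168.067ms (2/7)
20. 4033.613ms @ 48/7 + 336.134ms (4/7)
21. 4369.748ms @ 52/7 + 168.067ms (2/7)
22. 4537.815ms @ 54/7 + 168.067ms (2/7)

note 10 onset = 10/3b = 1960.784ms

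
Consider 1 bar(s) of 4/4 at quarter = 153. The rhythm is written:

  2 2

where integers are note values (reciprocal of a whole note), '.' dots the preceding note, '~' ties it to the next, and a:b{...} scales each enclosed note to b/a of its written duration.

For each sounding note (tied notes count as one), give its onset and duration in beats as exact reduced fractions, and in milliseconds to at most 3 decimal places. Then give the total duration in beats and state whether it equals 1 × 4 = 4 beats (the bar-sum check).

1) 0.0ms=0b +784.314ms=2b
2) 784.314ms=2b +784.314ms=2b
Σ=4b of 4 (153bpm 4/4) — PASS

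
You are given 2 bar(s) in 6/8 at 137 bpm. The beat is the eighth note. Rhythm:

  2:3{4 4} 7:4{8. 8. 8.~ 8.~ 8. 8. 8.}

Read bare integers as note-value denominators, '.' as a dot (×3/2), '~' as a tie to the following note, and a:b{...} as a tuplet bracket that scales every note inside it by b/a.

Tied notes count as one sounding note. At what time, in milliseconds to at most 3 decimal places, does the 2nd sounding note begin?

note 2 onset = 3b = 1313.869ms

1. 0.0ms @ 0 + 1313.869ms (3)
2. 1313.869ms @ 3 + 1313.869ms (3)
3. 2627.737ms @ 6 + 375.391ms (6/7)
4. 3003.128ms @ 48/7 + 375.391ms (6/7)
5. 3378.519ms @ 54/7 + 1126.173ms (18/7)
6. 4504.692ms @ 72/7 + 375.391ms (6/7)
7. 4880.083ms @ 78/7 + 375.391ms (6/7)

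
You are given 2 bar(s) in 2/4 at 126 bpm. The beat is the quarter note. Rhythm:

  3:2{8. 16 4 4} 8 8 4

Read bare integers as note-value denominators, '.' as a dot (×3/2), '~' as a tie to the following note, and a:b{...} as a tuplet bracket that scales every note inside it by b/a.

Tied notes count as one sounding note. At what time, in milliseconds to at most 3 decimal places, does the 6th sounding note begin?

1. 0.0ms @ 0 + 238.095ms (1/2)
2. 238.095ms @ 1/2 + 79.365ms (1/6)
3. 317.46ms @ 2/3 + 317.46ms (2/3)
4. 634.921ms @ 4/3 + 317.46ms (2/3)
5. 952.381ms @ 2 + 238.095ms (1/2)
6. 1190.476ms @ 5/2 + 238.095ms (1/2)
7. 1428.571ms @ 3 + 476.19ms (1)

note 6 onset = 5/2b = 1190.476ms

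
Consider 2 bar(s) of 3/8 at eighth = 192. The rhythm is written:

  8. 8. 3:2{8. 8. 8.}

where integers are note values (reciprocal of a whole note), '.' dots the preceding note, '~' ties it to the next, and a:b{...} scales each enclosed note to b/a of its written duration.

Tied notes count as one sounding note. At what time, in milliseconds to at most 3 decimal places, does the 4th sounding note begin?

note 4 onset = 4b = 1250.0ms

1. 0.0ms @ 0 + 468.75ms (3/2)
2. 468.75ms @ 3/2 + 468.75ms (3/2)
3. 937.5ms @ 3 + 312.5ms (1)
4. 1250.0ms @ 4 + 312.5ms (1)
5. 1562.5ms @ 5 + 312.5ms (1)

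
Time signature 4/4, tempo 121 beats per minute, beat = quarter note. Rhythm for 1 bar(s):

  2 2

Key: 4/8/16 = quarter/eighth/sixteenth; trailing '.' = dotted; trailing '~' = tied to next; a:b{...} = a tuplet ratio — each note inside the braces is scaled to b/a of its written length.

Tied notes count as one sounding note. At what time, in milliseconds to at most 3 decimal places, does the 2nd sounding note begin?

note 2 onset = 2b = 991.736ms

1. 0.0ms @ 0 + 991.736ms (2)
2. 991.736ms @ 2 + 991.736ms (2)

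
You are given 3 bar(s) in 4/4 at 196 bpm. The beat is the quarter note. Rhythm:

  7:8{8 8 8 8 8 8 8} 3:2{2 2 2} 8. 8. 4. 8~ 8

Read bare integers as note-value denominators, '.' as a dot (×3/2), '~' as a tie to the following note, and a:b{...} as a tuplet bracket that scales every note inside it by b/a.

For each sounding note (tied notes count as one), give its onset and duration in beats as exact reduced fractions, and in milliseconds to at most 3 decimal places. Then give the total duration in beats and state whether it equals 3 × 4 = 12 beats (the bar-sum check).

1) 0.0ms=0b +174.927ms=4/7b
2) 174.927ms=4/7b +174.927ms=4/7b
3) 349.854ms=8/7b +174.927ms=4/7b
4) 524.781ms=12/7b +174.927ms=4/7b
5) 699.708ms=16/7b +174.927ms=4/7b
6) 874.636ms=20/7b +174.927ms=4/7b
7) 1049.563ms=24/7b +174.927ms=4/7b
8) 1224.49ms=4b +408.163ms=4/3b
9) 1632.653ms=16/3b +408.163ms=4/3b
10) 2040.816ms=20/3b +408.163ms=4/3b
11) 2448.98ms=8b +229.592ms=3/4b
12) 2678.571ms=35/4b +229.592ms=3/4b
13) 2908.163ms=19/2b +459.184ms=3/2b
14) 3367.347ms=11b +306.122ms=1b
Σ=12b of 12 (196bpm 4/4) — PASS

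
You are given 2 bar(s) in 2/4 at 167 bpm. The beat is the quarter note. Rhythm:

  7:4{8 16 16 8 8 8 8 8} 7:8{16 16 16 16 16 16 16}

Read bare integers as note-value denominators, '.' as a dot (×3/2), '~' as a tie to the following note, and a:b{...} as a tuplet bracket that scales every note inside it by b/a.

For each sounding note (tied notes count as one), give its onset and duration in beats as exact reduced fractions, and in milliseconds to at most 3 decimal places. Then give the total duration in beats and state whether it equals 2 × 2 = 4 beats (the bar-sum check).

1) 0.0ms=0b +102.652ms=2/7b
2) 102.652ms=2/7b +51.326ms=1/7b
3) 153.978ms=3/7b +51.326ms=1/7b
4) 205.304ms=4/7b +102.652ms=2/7b
5) 307.956ms=6/7b +102.652ms=2/7b
6) 410.607ms=8/7b +102.652ms=2/7b
7) 513.259ms=10/7b +102.652ms=2/7b
8) 615.911ms=12/7b +102.652ms=2/7b
9) 718.563ms=2b +102.652ms=2/7b
10) 821.215ms=16/7b +102.652ms=2/7b
11) 923.867ms=18/7b +102.652ms=2/7b
12) 1026.518ms=20/7b +102.652ms=2/7b
13) 1129.17ms=22/7b +102.652ms=2/7b
14) 1231.822ms=24/7b +102.652ms=2/7b
15) 1334.474ms=26/7b +102.652ms=2/7b
Σ=4b of 4 (167bpm 2/4) — PASS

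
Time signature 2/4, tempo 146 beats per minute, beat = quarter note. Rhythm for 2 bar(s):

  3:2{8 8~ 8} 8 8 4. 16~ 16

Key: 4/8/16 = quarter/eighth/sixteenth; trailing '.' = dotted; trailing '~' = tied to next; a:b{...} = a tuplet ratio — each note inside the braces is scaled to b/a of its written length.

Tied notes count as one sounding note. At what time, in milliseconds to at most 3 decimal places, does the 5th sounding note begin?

note 5 onset = 2b = 821.918ms

1. 0.0ms @ 0 + 136.986ms (1/3)
2. 136.986ms @ 1/3 + 273.973ms (2/3)
3. 410.959ms @ 1 + 205.479ms (1/2)
4. 616.438ms @ 3/2 + 205.479ms (1/2)
5. 821.918ms @ 2 + 616.438ms (3/2)
6. 1438.356ms @ 7/2 + 205.479ms (1/2)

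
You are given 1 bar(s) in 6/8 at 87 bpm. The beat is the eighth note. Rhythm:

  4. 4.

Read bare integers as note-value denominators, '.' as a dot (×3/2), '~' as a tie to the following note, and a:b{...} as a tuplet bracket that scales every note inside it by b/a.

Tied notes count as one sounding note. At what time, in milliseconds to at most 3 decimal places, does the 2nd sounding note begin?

1. 0.0ms @ 0 + 2068.966ms (3)
2. 2068.966ms @ 3 + 2068.966ms (3)

note 2 onset = 3b = 2068.966ms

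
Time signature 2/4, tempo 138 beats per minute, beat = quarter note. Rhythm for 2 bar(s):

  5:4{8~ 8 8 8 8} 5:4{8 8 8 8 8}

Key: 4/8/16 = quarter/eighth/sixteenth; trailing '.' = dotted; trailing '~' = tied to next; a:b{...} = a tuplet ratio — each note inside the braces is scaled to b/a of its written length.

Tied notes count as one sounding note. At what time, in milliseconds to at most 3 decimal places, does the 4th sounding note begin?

note 4 onset = 8/5b = 695.652ms

1. 0.0ms @ 0 + 347.826ms (4/5)
2. 347.826ms @ 4/5 + 173.913ms (2/5)
3. 521.739ms @ 6/5 + 173.913ms (2/5)
4. 695.652ms @ 8/5 + 173.913ms (2/5)
5. 869.565ms @ 2 + 173.913ms (2/5)
6. 1043.478ms @ 12/5 + 173.913ms (2/5)
7. 1217.391ms @ 14/5 + 173.913ms (2/5)
8. 1391.304ms @ 16/5 + 173.913ms (2/5)
9. 1565.217ms @ 18/5 + 173.913ms (2/5)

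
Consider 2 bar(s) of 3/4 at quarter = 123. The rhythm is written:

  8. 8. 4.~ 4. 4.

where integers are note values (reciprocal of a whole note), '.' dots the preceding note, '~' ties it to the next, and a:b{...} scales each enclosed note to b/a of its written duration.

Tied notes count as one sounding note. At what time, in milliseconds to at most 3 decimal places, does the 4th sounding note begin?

note 4 onset = 9/2b = 2195.122ms

1. 0.0ms @ 0 + 365.854ms (3/4)
2. 365.854ms @ 3/4 + 365.854ms (3/4)
3. 731.707ms @ 3/2 + 1463.415ms (3)
4. 2195.122ms @ 9/2 + 731.707ms (3/2)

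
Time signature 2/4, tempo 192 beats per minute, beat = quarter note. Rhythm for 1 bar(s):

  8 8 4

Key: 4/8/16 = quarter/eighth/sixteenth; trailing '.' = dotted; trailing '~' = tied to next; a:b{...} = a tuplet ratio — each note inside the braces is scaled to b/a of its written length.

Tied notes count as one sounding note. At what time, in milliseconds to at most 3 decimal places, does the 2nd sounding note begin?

1. 0.0ms @ 0 + 156.25ms (1/2)
2. 156.25ms @ 1/2 + 156.25ms (1/2)
3. 312.5ms @ 1 + 312.5ms (1)

note 2 onset = 1/2b = 156.25ms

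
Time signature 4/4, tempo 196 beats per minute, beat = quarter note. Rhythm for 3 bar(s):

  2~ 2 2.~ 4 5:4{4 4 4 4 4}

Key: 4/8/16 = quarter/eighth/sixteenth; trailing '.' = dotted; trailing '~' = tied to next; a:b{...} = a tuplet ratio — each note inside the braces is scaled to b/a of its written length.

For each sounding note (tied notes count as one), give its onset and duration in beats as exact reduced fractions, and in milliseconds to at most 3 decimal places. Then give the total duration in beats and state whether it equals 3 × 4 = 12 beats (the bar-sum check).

1) 0.0ms=0b +1224.49ms=4b
2) 1224.49ms=4b +1224.49ms=4b
3) 2448.98ms=8b +244.898ms=4/5b
4) 2693.878ms=44/5b +244.898ms=4/5b
5) 2938.776ms=48/5b +244.898ms=4/5b
6) 3183.673ms=52/5b +244.898ms=4/5b
7) 3428.571ms=56/5b +244.898ms=4/5b
Σ=12b of 12 (196bpm 4/4) — PASS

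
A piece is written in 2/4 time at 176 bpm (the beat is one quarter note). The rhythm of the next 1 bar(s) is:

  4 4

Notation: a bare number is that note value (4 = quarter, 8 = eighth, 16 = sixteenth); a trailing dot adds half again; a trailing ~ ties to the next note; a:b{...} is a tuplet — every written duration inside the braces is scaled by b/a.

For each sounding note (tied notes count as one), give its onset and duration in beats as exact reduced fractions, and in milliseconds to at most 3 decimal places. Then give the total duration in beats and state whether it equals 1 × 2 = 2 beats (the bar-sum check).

1) 0.0ms=0b +340.909ms=1b
2) 340.909ms=1b +340.909ms=1b
Σ=2b of 2 (176bpm 2/4) — PASS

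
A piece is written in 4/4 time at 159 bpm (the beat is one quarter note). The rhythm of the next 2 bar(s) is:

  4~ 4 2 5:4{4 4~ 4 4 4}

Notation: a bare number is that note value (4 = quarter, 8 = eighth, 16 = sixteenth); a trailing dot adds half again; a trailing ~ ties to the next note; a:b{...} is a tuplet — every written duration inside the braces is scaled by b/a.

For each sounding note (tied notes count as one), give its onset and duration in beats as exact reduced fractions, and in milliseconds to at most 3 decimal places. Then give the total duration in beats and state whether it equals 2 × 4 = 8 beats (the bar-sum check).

1) 0.0ms=0b +754.717ms=2b
2) 754.717ms=2b +754.717ms=2b
3) 1509.434ms=4b +301.887ms=4/5b
4) 1811.321ms=24/5b +603.774ms=8/5b
5) 2415.094ms=32/5b +301.887ms=4/5b
6) 2716.981ms=36/5b +301.887ms=4/5b
Σ=8b of 8 (159bpm 4/4) — PASS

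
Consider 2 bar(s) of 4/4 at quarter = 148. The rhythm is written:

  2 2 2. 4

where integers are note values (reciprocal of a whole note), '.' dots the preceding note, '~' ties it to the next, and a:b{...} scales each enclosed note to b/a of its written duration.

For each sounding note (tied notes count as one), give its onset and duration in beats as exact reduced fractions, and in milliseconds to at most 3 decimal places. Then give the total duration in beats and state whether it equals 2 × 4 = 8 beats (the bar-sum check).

1) 0.0ms=0b +810.811ms=2b
2) 810.811ms=2b +810.811ms=2b
3) 1621.622ms=4b +1216.216ms=3b
4) 2837.838ms=7b +405.405ms=1b
Σ=8b of 8 (148bpm 4/4) — PASS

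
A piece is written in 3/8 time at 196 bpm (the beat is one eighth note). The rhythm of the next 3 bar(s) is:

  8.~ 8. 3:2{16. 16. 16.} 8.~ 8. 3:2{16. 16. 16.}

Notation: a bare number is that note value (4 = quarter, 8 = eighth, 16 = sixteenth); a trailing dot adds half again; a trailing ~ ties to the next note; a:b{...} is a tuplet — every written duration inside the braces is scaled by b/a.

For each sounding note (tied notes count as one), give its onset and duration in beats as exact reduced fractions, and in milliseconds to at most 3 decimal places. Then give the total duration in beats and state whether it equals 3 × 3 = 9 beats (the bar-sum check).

1) 0.0ms=0b +918.367ms=3b
2) 918.367ms=3b +153.061ms=1/2b
3) 1071.429ms=7/2b +153.061ms=1/2b
4) 1224.49ms=4b +153.061ms=1/2b
5) 1377.551ms=9/2b +918.367ms=3b
6) 2295.918ms=15/2b +153.061ms=1/2b
7) 2448.98ms=8b +153.061ms=1/2b
8) 2602.041ms=17/2b +153.061ms=1/2b
Σ=9b of 9 (196bpm 3/8) — PASS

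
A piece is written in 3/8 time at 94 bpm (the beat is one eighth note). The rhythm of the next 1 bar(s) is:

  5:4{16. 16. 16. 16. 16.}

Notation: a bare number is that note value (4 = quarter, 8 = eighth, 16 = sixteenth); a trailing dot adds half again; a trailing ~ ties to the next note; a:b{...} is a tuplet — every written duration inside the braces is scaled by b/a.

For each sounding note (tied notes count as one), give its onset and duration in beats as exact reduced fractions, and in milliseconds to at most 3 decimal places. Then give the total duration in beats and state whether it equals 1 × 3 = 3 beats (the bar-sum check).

1) 0.0ms=0b +382.979ms=3/5b
2) 382.979ms=3/5b +382.979ms=3/5b
3) 765.957ms=6/5b +382.979ms=3/5b
4) 1148.936ms=9/5b +382.979ms=3/5b
5) 1531.915ms=12/5b +382.979ms=3/5b
Σ=3b of 3 (94bpm 3/8) — PASS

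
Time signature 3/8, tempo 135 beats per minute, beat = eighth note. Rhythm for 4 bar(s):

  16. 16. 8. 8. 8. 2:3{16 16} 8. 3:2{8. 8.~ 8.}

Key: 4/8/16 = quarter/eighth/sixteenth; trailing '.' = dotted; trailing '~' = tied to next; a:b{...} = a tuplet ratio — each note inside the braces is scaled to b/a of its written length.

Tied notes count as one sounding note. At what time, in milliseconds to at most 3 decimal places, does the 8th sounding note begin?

1. 0.0ms @ 0 + 333.333ms (3/4)
2. 333.333ms @ 3/4 + 333.333ms (3/4)
3. 666.667ms @ 3/2 + 666.667ms (3/2)
4. 1333.333ms @ 3 + 666.667ms (3/2)
5. 2000.0ms @ 9/2 + 666.667ms (3/2)
6. 2666.667ms @ 6 + 333.333ms (3/4)
7. 3000.0ms @ 27/4 + 333.333ms (3/4)
8. 3333.333ms @ 15/2 + 666.667ms (3/2)
9. 4000.0ms @ 9 + 444.444ms (1)
10. 4444.444ms @ 10 + 888.889ms (2)

note 8 onset = 15/2b = 3333.333ms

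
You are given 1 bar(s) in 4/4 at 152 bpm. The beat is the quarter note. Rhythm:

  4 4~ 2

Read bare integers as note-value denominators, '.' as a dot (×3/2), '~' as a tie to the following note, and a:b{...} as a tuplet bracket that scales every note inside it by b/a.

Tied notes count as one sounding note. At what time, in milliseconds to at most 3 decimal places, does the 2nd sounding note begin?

1. 0.0ms @ 0 + 394.737ms (1)
2. 394.737ms @ 1 + 1184.211ms (3)

note 2 onset = 1b = 394.737ms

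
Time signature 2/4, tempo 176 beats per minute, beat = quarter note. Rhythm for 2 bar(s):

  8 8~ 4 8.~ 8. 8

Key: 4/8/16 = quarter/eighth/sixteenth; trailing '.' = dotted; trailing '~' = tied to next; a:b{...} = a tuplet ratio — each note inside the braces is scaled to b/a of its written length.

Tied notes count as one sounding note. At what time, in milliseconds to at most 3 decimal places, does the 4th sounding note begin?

note 4 onset = 7/2b = 1193.182ms

1. 0.0ms @ 0 + 170.455ms (1/2)
2. 170.455ms @ 1/2 + 511.364ms (3/2)
3. 681.818ms @ 2 + 511.364ms (3/2)
4. 1193.182ms @ 7/2 + 170.455ms (1/2)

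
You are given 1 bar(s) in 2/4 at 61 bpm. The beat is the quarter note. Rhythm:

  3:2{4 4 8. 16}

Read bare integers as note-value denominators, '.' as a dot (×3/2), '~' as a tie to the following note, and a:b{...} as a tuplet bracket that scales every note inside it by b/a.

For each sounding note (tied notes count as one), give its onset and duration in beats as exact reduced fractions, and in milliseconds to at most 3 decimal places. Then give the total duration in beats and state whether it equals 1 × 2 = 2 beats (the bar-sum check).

1) 0.0ms=0b +655.738ms=2/3b
2) 655.738ms=2/3b +655.738ms=2/3b
3) 1311.475ms=4/3b +491.803ms=1/2b
4) 1803.279ms=11/6b +163.934ms=1/6b
Σ=2b of 2 (61bpm 2/4) — PASS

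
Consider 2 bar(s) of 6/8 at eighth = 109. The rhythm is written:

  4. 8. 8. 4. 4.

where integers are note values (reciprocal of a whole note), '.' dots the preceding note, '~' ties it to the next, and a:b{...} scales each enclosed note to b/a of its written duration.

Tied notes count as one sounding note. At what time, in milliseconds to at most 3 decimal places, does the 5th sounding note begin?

note 5 onset = 9b = 4954.128ms

1. 0.0ms @ 0 + 1651.376ms (3)
2. 1651.376ms @ 3 + 825.688ms (3/2)
3. 2477.064ms @ 9/2 + 825.688ms (3/2)
4. 3302.752ms @ 6 + 1651.376ms (3)
5. 4954.128ms @ 9 + 1651.376ms (3)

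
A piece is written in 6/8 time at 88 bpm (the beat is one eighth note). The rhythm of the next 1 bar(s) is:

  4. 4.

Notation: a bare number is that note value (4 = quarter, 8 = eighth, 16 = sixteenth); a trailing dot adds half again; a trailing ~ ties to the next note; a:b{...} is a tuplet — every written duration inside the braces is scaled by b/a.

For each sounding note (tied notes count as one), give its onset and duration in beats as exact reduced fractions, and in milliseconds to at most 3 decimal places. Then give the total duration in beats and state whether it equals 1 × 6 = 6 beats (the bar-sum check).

1) 0.0ms=0b +2045.455ms=3b
2) 2045.455ms=3b +2045.455ms=3b
Σ=6b of 6 (88bpm 6/8) — PASS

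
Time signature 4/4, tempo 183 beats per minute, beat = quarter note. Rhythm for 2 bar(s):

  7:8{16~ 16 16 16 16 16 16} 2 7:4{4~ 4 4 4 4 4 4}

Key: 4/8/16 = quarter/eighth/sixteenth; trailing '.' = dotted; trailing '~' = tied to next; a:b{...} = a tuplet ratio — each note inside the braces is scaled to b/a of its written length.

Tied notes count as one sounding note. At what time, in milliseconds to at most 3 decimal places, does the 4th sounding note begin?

note 4 onset = 8/7b = 374.707ms

1. 0.0ms @ 0 + 187.354ms (4/7)
2. 187.354ms @ 4/7 + 93.677ms (2/7)
3. 281.03ms @ 6/7 + 93.677ms (2/7)
4. 374.707ms @ 8/7 + 93.677ms (2/7)
5. 468.384ms @ 10/7 + 93.677ms (2/7)
6. 562.061ms @ 12/7 + 93.677ms (2/7)
7. 655.738ms @ 2 + 655.738ms (2)
8. 1311.475ms @ 4 + 374.707ms (8/7)
9. 1686.183ms @ 36/7 + 187.354ms (4/7)
10. 1873.536ms @ 40/7 + 187.354ms (4/7)
11. 2060.89ms @ 44/7 + 187.354ms (4/7)
12. 2248.244ms @ 48/7 + 187.354ms (4/7)
13. 2435.597ms @ 52/7 + 187.354ms (4/7)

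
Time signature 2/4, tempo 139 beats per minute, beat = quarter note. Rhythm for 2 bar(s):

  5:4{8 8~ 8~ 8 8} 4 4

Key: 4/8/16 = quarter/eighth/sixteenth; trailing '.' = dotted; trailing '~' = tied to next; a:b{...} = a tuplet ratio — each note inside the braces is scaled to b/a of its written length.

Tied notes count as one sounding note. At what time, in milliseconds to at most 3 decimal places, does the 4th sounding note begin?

1. 0.0ms @ 0 + 172.662ms (2/5)
2. 172.662ms @ 2/5 + 517.986ms (6/5)
3. 690.647ms @ 8/5 + 172.662ms (2/5)
4. 863.309ms @ 2 + 431.655ms (1)
5. 1294.964ms @ 3 + 431.655ms (1)

note 4 onset = 2b = 863.309ms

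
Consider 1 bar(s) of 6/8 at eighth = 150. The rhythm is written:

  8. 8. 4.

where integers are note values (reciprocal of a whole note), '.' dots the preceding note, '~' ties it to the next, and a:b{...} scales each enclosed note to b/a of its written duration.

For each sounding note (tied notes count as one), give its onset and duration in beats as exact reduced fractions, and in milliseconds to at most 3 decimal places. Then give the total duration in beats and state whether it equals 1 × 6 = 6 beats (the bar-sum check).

1) 0.0ms=0b +600.0ms=3/2b
2) 600.0ms=3/2b +600.0ms=3/2b
3) 1200.0ms=3b +1200.0ms=3b
Σ=6b of 6 (150bpm 6/8) — PASS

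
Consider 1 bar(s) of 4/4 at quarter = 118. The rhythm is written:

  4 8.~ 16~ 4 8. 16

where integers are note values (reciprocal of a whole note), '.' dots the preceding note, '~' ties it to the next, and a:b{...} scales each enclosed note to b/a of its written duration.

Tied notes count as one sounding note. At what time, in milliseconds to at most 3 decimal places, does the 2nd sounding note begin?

note 2 onset = 1b = 508.475ms

1. 0.0ms @ 0 + 508.475ms (1)
2. 508.475ms @ 1 + 1016.949ms (2)
3. 1525.424ms @ 3 + 381.356ms (3/4)
4. 1906.78ms @ 15/4 + 127.119ms (1/4)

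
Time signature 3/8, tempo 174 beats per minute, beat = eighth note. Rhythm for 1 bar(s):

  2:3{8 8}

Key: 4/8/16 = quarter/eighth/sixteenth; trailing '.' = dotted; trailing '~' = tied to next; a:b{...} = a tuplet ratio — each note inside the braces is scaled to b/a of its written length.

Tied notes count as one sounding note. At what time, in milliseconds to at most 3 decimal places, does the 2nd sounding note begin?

note 2 onset = 3/2b = 517.241ms

1. 0.0ms @ 0 + 517.241ms (3/2)
2. 517.241ms @ 3/2 + 517.241ms (3/2)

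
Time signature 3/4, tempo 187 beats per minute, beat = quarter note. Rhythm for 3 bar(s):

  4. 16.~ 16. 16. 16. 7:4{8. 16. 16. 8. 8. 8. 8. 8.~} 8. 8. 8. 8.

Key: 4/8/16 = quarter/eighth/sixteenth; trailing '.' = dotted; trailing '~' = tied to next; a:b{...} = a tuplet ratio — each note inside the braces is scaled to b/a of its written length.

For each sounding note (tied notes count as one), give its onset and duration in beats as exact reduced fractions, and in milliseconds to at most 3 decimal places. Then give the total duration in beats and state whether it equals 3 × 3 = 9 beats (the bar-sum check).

1) 0.0ms=0b +481.283ms=3/2b
2) 481.283ms=3/2b +240.642ms=3/4b
3) 721.925ms=9/4b +120.321ms=3/8b
4) 842.246ms=21/8b +120.321ms=3/8b
5) 962.567ms=3b +137.51ms=3/7b
6) 1100.076ms=24/7b +68.755ms=3/14b
7) 1168.831ms=51/14b +68.755ms=3/14b
8) 1237.586ms=27/7b +137.51ms=3/7b
9) 1375.095ms=30/7b +137.51ms=3/7b
10) 1512.605ms=33/7b +137.51ms=3/7b
11) 1650.115ms=36/7b +137.51ms=3/7b
12) 1787.624ms=39/7b +378.151ms=33/28b
13) 2165.775ms=27/4b +240.642ms=3/4b
14) 2406.417ms=15/2b +240.642ms=3/4b
15) 2647.059ms=33/4b +240.642ms=3/4b
Σ=9b of 9 (187bpm 3/4) — PASS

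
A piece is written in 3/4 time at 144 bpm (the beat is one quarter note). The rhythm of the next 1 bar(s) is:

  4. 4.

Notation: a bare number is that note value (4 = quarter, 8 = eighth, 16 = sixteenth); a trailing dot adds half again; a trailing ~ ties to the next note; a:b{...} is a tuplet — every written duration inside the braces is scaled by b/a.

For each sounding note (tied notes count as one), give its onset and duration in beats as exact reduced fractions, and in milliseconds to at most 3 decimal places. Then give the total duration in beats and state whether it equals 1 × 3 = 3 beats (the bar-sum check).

1) 0.0ms=0b +625.0ms=3/2b
2) 625.0ms=3/2b +625.0ms=3/2b
Σ=3b of 3 (144bpm 3/4) — PASS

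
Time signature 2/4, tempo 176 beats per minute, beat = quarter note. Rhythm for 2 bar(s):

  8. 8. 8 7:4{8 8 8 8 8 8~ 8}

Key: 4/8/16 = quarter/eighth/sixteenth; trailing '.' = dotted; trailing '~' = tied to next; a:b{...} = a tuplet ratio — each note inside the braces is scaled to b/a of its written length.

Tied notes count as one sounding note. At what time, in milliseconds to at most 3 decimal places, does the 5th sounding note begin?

note 5 onset = 16/7b = 779.221ms

1. 0.0ms @ 0 + 255.682ms (3/4)
2. 255.682ms @ 3/4 + 255.682ms (3/4)
3. 511.364ms @ 3/2 + 170.455ms (1/2)
4. 681.818ms @ 2 + 97.403ms (2/7)
5. 779.221ms @ 16/7 + 97.403ms (2/7)
6. 876.623ms @ 18/7 + 97.403ms (2/7)
7. 974.026ms @ 20/7 + 97.403ms (2/7)
8. 1071.429ms @ 22/7 + 97.403ms (2/7)
9. 1168.831ms @ 24/7 + 194.805ms (4/7)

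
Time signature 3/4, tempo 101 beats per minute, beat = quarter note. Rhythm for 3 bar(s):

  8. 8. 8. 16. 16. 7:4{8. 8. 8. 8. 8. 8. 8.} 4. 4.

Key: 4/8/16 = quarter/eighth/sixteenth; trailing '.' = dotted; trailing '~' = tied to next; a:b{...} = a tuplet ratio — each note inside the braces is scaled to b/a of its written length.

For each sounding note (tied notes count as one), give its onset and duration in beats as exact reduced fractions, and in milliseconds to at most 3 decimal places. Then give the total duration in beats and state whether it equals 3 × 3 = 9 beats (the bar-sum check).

1) 0.0ms=0b +445.545ms=3/4b
2) 445.545ms=3/4b +445.545ms=3/4b
3) 891.089ms=3/2b +445.545ms=3/4b
4) 1336.634ms=9/4b +222.772ms=3/8b
5) 1559.406ms=21/8b +222.772ms=3/8b
6) 1782.178ms=3b +254.597ms=3/7b
7) 2036.775ms=24/7b +254.597ms=3/7b
8) 2291.372ms=27/7b +254.597ms=3/7b
9) 2545.969ms=30/7b +254.597ms=3/7b
10) 2800.566ms=33/7b +254.597ms=3/7b
11) 3055.163ms=36/7b +254.597ms=3/7b
12) 3309.76ms=39/7b +254.597ms=3/7b
13) 3564.356ms=6b +891.089ms=3/2b
14) 4455.446ms=15/2b +891.089ms=3/2b
Σ=9b of 9 (101bpm 3/4) — PASS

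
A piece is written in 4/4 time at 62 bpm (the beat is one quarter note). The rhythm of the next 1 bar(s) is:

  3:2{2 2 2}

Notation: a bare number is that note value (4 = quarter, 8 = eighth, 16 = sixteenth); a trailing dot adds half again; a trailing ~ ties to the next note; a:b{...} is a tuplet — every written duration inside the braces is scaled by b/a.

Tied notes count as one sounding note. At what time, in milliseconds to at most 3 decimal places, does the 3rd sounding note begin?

note 3 onset = 8/3b = 2580.645ms

1. 0.0ms @ 0 + 1290.323ms (4/3)
2. 1290.323ms @ 4/3 + 1290.323ms (4/3)
3. 2580.645ms @ 8/3 + 1290.323ms (4/3)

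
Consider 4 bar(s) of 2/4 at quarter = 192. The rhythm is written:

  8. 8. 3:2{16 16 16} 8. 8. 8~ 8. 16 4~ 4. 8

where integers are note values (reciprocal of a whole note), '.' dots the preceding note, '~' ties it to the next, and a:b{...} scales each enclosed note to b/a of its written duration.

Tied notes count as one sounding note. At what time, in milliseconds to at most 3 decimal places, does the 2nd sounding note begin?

note 2 onset = 3/4b = 234.375ms

1. 0.0ms @ 0 + 234.375ms (3/4)
2. 234.375ms @ 3/4 + 234.375ms (3/4)
3. 468.75ms @ 3/2 + 52.083ms (1/6)
4. 520.833ms @ 5/3 + 52.083ms (1/6)
5. 572.917ms @ 11/6 + 52.083ms (1/6)
6. 625.0ms @ 2 + 234.375ms (3/4)
7. 859.375ms @ 11/4 + 234.375ms (3/4)
8. 1093.75ms @ 7/2 + 390.625ms (5/4)
9. 1484.375ms @ 19/4 + 78.125ms (1/4)
10. 1562.5ms @ 5 + 781.25ms (5/2)
11. 2343.75ms @ 15/2 + 156.25ms (1/2)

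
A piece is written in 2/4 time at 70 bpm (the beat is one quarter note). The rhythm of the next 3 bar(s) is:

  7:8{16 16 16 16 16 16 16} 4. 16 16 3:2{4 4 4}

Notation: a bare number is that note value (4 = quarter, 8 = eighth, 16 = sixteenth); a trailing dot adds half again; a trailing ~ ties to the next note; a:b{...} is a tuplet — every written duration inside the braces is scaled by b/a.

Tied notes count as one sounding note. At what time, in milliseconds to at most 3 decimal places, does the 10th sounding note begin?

note 10 onset = 15/4b = 3214.286ms

1. 0.0ms @ 0 + 244.898ms (2/7)
2. 244.898ms @ 2/7 + 244.898ms (2/7)
3. 489.796ms @ 4/7 + 244.898ms (2/7)
4. 734.694ms @ 6/7 + 244.898ms (2/7)
5. 979.592ms @ 8/7 + 244.898ms (2/7)
6. 1224.49ms @ 10/7 + 244.898ms (2/7)
7. 1469.388ms @ 12/7 + 244.898ms (2/7)
8. 1714.286ms @ 2 + 1285.714ms (3/2)
9. 3000.0ms @ 7/2 + 214.286ms (1/4)
10. 3214.286ms @ 15/4 + 214.286ms (1/4)
11. 3428.571ms @ 4 + 571.429ms (2/3)
12. 4000.0ms @ 14/3 + 571.429ms (2/3)
13. 4571.429ms @ 16/3 + 571.429ms (2/3)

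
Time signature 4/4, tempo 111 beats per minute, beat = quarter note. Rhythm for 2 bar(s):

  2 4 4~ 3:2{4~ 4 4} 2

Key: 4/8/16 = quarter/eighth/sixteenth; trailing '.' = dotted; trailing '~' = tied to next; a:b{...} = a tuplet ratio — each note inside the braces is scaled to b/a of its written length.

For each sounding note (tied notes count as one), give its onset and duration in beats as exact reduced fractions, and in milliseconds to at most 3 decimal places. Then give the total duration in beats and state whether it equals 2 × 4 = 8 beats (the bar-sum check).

1) 0.0ms=0b +1081.081ms=2b
2) 1081.081ms=2b +540.541ms=1b
3) 1621.622ms=3b +1261.261ms=7/3b
4) 2882.883ms=16/3b +360.36ms=2/3b
5) 3243.243ms=6b +1081.081ms=2b
Σ=8b of 8 (111bpm 4/4) — PASS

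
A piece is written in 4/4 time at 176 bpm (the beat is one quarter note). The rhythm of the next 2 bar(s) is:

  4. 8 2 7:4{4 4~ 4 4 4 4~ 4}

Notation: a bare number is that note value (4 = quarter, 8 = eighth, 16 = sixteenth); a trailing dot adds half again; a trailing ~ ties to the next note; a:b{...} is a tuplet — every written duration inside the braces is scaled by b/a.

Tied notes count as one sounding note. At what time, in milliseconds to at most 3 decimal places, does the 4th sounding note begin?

note 4 onset = 4b = 1363.636ms

1. 0.0ms @ 0 + 511.364ms (3/2)
2. 511.364ms @ 3/2 + 170.455ms (1/2)
3. 681.818ms @ 2 + 681.818ms (2)
4. 1363.636ms @ 4 + 194.805ms (4/7)
5. 1558.442ms @ 32/7 + 389.61ms (8/7)
6. 1948.052ms @ 40/7 + 194.805ms (4/7)
7. 2142.857ms @ 44/7 + 194.805ms (4/7)
8. 2337.662ms @ 48/7 + 389.61ms (8/7)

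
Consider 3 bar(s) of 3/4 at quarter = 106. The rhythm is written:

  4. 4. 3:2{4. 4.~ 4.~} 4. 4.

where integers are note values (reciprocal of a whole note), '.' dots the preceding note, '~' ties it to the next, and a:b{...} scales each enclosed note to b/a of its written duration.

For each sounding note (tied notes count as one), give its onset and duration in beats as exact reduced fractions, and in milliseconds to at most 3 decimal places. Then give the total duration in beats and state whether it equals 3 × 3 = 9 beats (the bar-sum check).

1) 0.0ms=0b +849.057ms=3/2b
2) 849.057ms=3/2b +849.057ms=3/2b
3) 1698.113ms=3b +566.038ms=1b
4) 2264.151ms=4b +1981.132ms=7/2b
5) 4245.283ms=15/2b +849.057ms=3/2b
Σ=9b of 9 (106bpm 3/4) — PASS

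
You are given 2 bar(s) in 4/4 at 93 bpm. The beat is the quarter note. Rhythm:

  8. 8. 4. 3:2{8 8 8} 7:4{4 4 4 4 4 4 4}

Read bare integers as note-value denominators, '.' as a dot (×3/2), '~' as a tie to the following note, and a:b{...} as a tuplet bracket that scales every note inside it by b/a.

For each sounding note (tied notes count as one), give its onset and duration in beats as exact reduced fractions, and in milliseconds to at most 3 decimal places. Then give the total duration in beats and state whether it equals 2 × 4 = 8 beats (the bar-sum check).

1) 0.0ms=0b +483.871ms=3/4b
2) 483.871ms=3/4b +483.871ms=3/4b
3) 967.742ms=3/2b +967.742ms=3/2b
4) 1935.484ms=3b +215.054ms=1/3b
5) 2150.538ms=10/3b +215.054ms=1/3b
6) 2365.591ms=11/3b +215.054ms=1/3b
7) 2580.645ms=4b +368.664ms=4/7b
8) 2949.309ms=32/7b +368.664ms=4/7b
9) 3317.972ms=36/7b +368.664ms=4/7b
10) 3686.636ms=40/7b +368.664ms=4/7b
11) 4055.3ms=44/7b +368.664ms=4/7b
12) 4423.963ms=48/7b +368.664ms=4/7b
13) 4792.627ms=52/7b +368.664ms=4/7b
Σ=8b of 8 (93bpm 4/4) — PASS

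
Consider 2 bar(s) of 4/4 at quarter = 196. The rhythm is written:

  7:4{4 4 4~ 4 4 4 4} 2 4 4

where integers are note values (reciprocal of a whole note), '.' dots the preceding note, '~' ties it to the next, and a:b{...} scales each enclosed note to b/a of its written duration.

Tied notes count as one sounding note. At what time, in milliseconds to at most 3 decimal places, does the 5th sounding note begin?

1. 0.0ms @ 0 + 174.927ms (4/7)
2. 174.927ms @ 4/7 + 174.927ms (4/7)
3. 349.854ms @ 8/7 + 349.854ms (8/7)
4. 699.708ms @ 16/7 + 174.927ms (4/7)
5. 874.636ms @ 20/7 + 174.927ms (4/7)
6. 1049.563ms @ 24/7 + 174.927ms (4/7)
7. 1224.49ms @ 4 + 612.245ms (2)
8. 1836.735ms @ 6 + 306.122ms (1)
9. 2142.857ms @ 7 + 306.122ms (1)

note 5 onset = 20/7b = 874.636ms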